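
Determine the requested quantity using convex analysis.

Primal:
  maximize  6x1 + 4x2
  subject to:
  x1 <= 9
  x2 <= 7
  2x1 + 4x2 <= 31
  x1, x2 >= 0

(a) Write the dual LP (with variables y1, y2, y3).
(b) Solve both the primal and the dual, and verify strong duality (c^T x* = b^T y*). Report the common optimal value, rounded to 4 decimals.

The standard primal-dual pair for 'max c^T x s.t. A x <= b, x >= 0' is:
  Dual:  min b^T y  s.t.  A^T y >= c,  y >= 0.

So the dual LP is:
  minimize  9y1 + 7y2 + 31y3
  subject to:
    y1 + 2y3 >= 6
    y2 + 4y3 >= 4
    y1, y2, y3 >= 0

Solving the primal: x* = (9, 3.25).
  primal value c^T x* = 67.
Solving the dual: y* = (4, 0, 1).
  dual value b^T y* = 67.
Strong duality: c^T x* = b^T y*. Confirmed.

67


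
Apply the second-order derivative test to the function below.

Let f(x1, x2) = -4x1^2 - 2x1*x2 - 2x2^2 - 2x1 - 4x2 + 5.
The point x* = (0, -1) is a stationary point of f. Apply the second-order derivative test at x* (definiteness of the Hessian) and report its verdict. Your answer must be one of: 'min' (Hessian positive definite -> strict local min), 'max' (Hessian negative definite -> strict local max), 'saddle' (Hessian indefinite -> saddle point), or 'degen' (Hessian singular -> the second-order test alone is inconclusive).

Compute the Hessian H = grad^2 f:
  H = [[-8, -2], [-2, -4]]
Verify stationarity: grad f(x*) = H x* + g = (0, 0).
Eigenvalues of H: -8.8284, -3.1716.
Both eigenvalues < 0, so H is negative definite -> x* is a strict local max.

max


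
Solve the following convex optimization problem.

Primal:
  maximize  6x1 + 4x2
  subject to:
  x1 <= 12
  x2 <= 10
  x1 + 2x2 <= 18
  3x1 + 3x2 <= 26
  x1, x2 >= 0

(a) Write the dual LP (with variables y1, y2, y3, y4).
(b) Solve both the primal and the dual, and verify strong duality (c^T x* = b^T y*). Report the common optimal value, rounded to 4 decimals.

The standard primal-dual pair for 'max c^T x s.t. A x <= b, x >= 0' is:
  Dual:  min b^T y  s.t.  A^T y >= c,  y >= 0.

So the dual LP is:
  minimize  12y1 + 10y2 + 18y3 + 26y4
  subject to:
    y1 + y3 + 3y4 >= 6
    y2 + 2y3 + 3y4 >= 4
    y1, y2, y3, y4 >= 0

Solving the primal: x* = (8.6667, 0).
  primal value c^T x* = 52.
Solving the dual: y* = (0, 0, 0, 2).
  dual value b^T y* = 52.
Strong duality: c^T x* = b^T y*. Confirmed.

52


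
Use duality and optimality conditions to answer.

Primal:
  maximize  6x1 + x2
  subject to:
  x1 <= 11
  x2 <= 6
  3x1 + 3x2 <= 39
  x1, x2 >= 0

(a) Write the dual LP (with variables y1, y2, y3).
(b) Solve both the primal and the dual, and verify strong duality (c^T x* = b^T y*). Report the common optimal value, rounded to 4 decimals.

The standard primal-dual pair for 'max c^T x s.t. A x <= b, x >= 0' is:
  Dual:  min b^T y  s.t.  A^T y >= c,  y >= 0.

So the dual LP is:
  minimize  11y1 + 6y2 + 39y3
  subject to:
    y1 + 3y3 >= 6
    y2 + 3y3 >= 1
    y1, y2, y3 >= 0

Solving the primal: x* = (11, 2).
  primal value c^T x* = 68.
Solving the dual: y* = (5, 0, 0.3333).
  dual value b^T y* = 68.
Strong duality: c^T x* = b^T y*. Confirmed.

68


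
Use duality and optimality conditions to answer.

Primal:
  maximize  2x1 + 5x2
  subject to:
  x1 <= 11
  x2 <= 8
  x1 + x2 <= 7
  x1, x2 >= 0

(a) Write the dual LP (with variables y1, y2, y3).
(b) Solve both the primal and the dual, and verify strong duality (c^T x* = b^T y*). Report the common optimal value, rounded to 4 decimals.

The standard primal-dual pair for 'max c^T x s.t. A x <= b, x >= 0' is:
  Dual:  min b^T y  s.t.  A^T y >= c,  y >= 0.

So the dual LP is:
  minimize  11y1 + 8y2 + 7y3
  subject to:
    y1 + y3 >= 2
    y2 + y3 >= 5
    y1, y2, y3 >= 0

Solving the primal: x* = (0, 7).
  primal value c^T x* = 35.
Solving the dual: y* = (0, 0, 5).
  dual value b^T y* = 35.
Strong duality: c^T x* = b^T y*. Confirmed.

35


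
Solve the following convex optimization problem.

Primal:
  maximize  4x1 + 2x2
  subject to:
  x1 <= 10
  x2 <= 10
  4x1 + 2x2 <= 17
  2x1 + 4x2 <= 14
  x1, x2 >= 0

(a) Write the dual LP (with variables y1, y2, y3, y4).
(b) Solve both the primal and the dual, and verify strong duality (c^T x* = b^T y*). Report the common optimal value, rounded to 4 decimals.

The standard primal-dual pair for 'max c^T x s.t. A x <= b, x >= 0' is:
  Dual:  min b^T y  s.t.  A^T y >= c,  y >= 0.

So the dual LP is:
  minimize  10y1 + 10y2 + 17y3 + 14y4
  subject to:
    y1 + 4y3 + 2y4 >= 4
    y2 + 2y3 + 4y4 >= 2
    y1, y2, y3, y4 >= 0

Solving the primal: x* = (3.3333, 1.8333).
  primal value c^T x* = 17.
Solving the dual: y* = (0, 0, 1, 0).
  dual value b^T y* = 17.
Strong duality: c^T x* = b^T y*. Confirmed.

17


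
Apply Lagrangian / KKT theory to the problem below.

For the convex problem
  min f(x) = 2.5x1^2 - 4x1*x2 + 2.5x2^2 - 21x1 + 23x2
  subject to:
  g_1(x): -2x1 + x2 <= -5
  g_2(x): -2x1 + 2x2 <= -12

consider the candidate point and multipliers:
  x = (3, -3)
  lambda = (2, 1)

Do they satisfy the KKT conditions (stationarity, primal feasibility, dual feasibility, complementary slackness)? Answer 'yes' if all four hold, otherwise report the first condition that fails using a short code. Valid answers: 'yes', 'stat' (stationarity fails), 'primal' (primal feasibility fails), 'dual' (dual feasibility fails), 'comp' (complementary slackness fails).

Gradient of f: grad f(x) = Q x + c = (6, -4)
Constraint values g_i(x) = a_i^T x - b_i:
  g_1((3, -3)) = -4
  g_2((3, -3)) = 0
Stationarity residual: grad f(x) + sum_i lambda_i a_i = (0, 0)
  -> stationarity OK
Primal feasibility (all g_i <= 0): OK
Dual feasibility (all lambda_i >= 0): OK
Complementary slackness (lambda_i * g_i(x) = 0 for all i): FAILS

Verdict: the first failing condition is complementary_slackness -> comp.

comp


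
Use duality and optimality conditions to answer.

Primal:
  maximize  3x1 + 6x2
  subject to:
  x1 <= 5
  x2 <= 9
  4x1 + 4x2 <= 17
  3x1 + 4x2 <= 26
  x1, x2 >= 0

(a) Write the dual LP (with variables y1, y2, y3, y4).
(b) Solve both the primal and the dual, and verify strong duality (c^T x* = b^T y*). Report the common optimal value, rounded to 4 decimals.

The standard primal-dual pair for 'max c^T x s.t. A x <= b, x >= 0' is:
  Dual:  min b^T y  s.t.  A^T y >= c,  y >= 0.

So the dual LP is:
  minimize  5y1 + 9y2 + 17y3 + 26y4
  subject to:
    y1 + 4y3 + 3y4 >= 3
    y2 + 4y3 + 4y4 >= 6
    y1, y2, y3, y4 >= 0

Solving the primal: x* = (0, 4.25).
  primal value c^T x* = 25.5.
Solving the dual: y* = (0, 0, 1.5, 0).
  dual value b^T y* = 25.5.
Strong duality: c^T x* = b^T y*. Confirmed.

25.5


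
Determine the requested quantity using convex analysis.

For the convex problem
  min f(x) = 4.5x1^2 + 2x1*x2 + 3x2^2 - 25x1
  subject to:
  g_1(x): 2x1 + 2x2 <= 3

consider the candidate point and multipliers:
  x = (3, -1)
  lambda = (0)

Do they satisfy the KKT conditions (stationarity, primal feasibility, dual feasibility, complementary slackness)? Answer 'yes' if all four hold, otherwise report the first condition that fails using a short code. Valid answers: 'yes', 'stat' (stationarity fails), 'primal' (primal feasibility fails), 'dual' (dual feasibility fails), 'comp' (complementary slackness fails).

Gradient of f: grad f(x) = Q x + c = (0, 0)
Constraint values g_i(x) = a_i^T x - b_i:
  g_1((3, -1)) = 1
Stationarity residual: grad f(x) + sum_i lambda_i a_i = (0, 0)
  -> stationarity OK
Primal feasibility (all g_i <= 0): FAILS
Dual feasibility (all lambda_i >= 0): OK
Complementary slackness (lambda_i * g_i(x) = 0 for all i): OK

Verdict: the first failing condition is primal_feasibility -> primal.

primal


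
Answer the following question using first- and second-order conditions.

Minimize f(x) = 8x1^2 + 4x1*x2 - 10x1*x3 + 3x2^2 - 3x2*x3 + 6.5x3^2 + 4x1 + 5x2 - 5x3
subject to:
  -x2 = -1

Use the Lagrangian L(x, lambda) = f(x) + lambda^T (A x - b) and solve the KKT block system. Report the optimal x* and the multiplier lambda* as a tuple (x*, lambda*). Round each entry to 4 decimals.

Form the Lagrangian:
  L(x, lambda) = (1/2) x^T Q x + c^T x + lambda^T (A x - b)
Stationarity (grad_x L = 0): Q x + c + A^T lambda = 0.
Primal feasibility: A x = b.

This gives the KKT block system:
  [ Q   A^T ] [ x     ]   [-c ]
  [ A    0  ] [ lambda ] = [ b ]

Solving the linear system:
  x*      = (-0.2222, 1, 0.4444)
  lambda* = (8.7778)
  f(x*)   = 5.3333

x* = (-0.2222, 1, 0.4444), lambda* = (8.7778)


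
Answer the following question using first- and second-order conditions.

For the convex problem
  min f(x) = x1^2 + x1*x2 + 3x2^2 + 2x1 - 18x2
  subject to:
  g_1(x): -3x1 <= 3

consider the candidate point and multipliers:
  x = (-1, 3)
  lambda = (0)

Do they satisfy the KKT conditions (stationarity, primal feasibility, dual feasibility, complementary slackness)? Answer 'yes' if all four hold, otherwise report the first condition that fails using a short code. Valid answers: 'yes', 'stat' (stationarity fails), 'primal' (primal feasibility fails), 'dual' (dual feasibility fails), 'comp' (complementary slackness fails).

Gradient of f: grad f(x) = Q x + c = (3, -1)
Constraint values g_i(x) = a_i^T x - b_i:
  g_1((-1, 3)) = 0
Stationarity residual: grad f(x) + sum_i lambda_i a_i = (3, -1)
  -> stationarity FAILS
Primal feasibility (all g_i <= 0): OK
Dual feasibility (all lambda_i >= 0): OK
Complementary slackness (lambda_i * g_i(x) = 0 for all i): OK

Verdict: the first failing condition is stationarity -> stat.

stat


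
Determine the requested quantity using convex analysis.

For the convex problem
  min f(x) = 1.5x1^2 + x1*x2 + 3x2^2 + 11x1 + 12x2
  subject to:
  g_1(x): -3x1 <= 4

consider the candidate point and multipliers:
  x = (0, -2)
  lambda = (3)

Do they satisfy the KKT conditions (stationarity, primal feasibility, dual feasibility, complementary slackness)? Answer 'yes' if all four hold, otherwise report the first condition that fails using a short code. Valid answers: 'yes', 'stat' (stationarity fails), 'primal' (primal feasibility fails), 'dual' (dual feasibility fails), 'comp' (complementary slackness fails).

Gradient of f: grad f(x) = Q x + c = (9, 0)
Constraint values g_i(x) = a_i^T x - b_i:
  g_1((0, -2)) = -4
Stationarity residual: grad f(x) + sum_i lambda_i a_i = (0, 0)
  -> stationarity OK
Primal feasibility (all g_i <= 0): OK
Dual feasibility (all lambda_i >= 0): OK
Complementary slackness (lambda_i * g_i(x) = 0 for all i): FAILS

Verdict: the first failing condition is complementary_slackness -> comp.

comp


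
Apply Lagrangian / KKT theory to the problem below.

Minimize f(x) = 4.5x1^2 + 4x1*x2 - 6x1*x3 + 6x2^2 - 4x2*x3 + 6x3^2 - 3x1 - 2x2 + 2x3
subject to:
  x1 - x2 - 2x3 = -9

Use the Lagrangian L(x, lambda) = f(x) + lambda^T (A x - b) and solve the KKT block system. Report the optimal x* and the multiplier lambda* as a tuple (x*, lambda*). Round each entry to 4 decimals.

Form the Lagrangian:
  L(x, lambda) = (1/2) x^T Q x + c^T x + lambda^T (A x - b)
Stationarity (grad_x L = 0): Q x + c + A^T lambda = 0.
Primal feasibility: A x = b.

This gives the KKT block system:
  [ Q   A^T ] [ x     ]   [-c ]
  [ A    0  ] [ lambda ] = [ b ]

Solving the linear system:
  x*      = (-0.5273, 2.5818, 2.9455)
  lambda* = (15.0909)
  f(x*)   = 69.0636

x* = (-0.5273, 2.5818, 2.9455), lambda* = (15.0909)


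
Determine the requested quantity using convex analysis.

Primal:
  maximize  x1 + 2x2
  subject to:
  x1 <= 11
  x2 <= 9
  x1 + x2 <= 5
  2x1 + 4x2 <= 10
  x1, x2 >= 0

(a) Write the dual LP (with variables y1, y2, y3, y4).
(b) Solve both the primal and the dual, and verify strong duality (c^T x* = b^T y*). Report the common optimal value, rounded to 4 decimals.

The standard primal-dual pair for 'max c^T x s.t. A x <= b, x >= 0' is:
  Dual:  min b^T y  s.t.  A^T y >= c,  y >= 0.

So the dual LP is:
  minimize  11y1 + 9y2 + 5y3 + 10y4
  subject to:
    y1 + y3 + 2y4 >= 1
    y2 + y3 + 4y4 >= 2
    y1, y2, y3, y4 >= 0

Solving the primal: x* = (5, 0).
  primal value c^T x* = 5.
Solving the dual: y* = (0, 0, 0, 0.5).
  dual value b^T y* = 5.
Strong duality: c^T x* = b^T y*. Confirmed.

5


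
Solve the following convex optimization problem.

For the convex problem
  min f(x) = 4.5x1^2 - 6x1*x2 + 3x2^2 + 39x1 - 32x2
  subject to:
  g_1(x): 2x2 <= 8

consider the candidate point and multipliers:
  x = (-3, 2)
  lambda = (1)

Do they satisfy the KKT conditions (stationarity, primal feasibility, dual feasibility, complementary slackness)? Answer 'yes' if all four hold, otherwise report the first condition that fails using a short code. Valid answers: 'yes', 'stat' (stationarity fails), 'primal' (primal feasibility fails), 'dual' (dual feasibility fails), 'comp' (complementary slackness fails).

Gradient of f: grad f(x) = Q x + c = (0, -2)
Constraint values g_i(x) = a_i^T x - b_i:
  g_1((-3, 2)) = -4
Stationarity residual: grad f(x) + sum_i lambda_i a_i = (0, 0)
  -> stationarity OK
Primal feasibility (all g_i <= 0): OK
Dual feasibility (all lambda_i >= 0): OK
Complementary slackness (lambda_i * g_i(x) = 0 for all i): FAILS

Verdict: the first failing condition is complementary_slackness -> comp.

comp


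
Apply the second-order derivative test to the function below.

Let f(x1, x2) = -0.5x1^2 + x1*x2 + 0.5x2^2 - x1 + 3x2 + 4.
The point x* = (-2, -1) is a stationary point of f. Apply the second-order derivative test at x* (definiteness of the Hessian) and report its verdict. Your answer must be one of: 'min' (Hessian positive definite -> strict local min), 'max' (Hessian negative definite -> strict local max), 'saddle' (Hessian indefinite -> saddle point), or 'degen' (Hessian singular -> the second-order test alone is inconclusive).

Compute the Hessian H = grad^2 f:
  H = [[-1, 1], [1, 1]]
Verify stationarity: grad f(x*) = H x* + g = (0, 0).
Eigenvalues of H: -1.4142, 1.4142.
Eigenvalues have mixed signs, so H is indefinite -> x* is a saddle point.

saddle


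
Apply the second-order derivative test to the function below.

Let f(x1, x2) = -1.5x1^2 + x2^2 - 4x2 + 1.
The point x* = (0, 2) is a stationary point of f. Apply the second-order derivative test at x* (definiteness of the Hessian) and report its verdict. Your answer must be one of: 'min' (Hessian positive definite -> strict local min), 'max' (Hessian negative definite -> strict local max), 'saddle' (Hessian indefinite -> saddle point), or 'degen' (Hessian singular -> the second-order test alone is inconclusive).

Compute the Hessian H = grad^2 f:
  H = [[-3, 0], [0, 2]]
Verify stationarity: grad f(x*) = H x* + g = (0, 0).
Eigenvalues of H: -3, 2.
Eigenvalues have mixed signs, so H is indefinite -> x* is a saddle point.

saddle


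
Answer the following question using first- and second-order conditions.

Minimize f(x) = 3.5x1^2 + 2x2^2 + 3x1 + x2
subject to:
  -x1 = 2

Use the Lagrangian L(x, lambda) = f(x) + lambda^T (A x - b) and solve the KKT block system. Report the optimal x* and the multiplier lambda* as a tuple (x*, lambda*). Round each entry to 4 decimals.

Form the Lagrangian:
  L(x, lambda) = (1/2) x^T Q x + c^T x + lambda^T (A x - b)
Stationarity (grad_x L = 0): Q x + c + A^T lambda = 0.
Primal feasibility: A x = b.

This gives the KKT block system:
  [ Q   A^T ] [ x     ]   [-c ]
  [ A    0  ] [ lambda ] = [ b ]

Solving the linear system:
  x*      = (-2, -0.25)
  lambda* = (-11)
  f(x*)   = 7.875

x* = (-2, -0.25), lambda* = (-11)


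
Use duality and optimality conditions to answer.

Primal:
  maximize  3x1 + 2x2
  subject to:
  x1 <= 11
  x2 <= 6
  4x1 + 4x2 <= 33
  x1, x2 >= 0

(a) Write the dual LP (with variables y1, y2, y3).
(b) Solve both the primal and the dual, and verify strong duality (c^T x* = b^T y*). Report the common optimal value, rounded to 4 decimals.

The standard primal-dual pair for 'max c^T x s.t. A x <= b, x >= 0' is:
  Dual:  min b^T y  s.t.  A^T y >= c,  y >= 0.

So the dual LP is:
  minimize  11y1 + 6y2 + 33y3
  subject to:
    y1 + 4y3 >= 3
    y2 + 4y3 >= 2
    y1, y2, y3 >= 0

Solving the primal: x* = (8.25, 0).
  primal value c^T x* = 24.75.
Solving the dual: y* = (0, 0, 0.75).
  dual value b^T y* = 24.75.
Strong duality: c^T x* = b^T y*. Confirmed.

24.75


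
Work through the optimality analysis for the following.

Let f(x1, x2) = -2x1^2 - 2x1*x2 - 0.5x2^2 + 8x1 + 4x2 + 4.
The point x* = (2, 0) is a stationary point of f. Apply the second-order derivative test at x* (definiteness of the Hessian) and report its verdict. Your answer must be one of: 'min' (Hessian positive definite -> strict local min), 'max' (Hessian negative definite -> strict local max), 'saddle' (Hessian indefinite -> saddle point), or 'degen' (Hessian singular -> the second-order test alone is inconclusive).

Compute the Hessian H = grad^2 f:
  H = [[-4, -2], [-2, -1]]
Verify stationarity: grad f(x*) = H x* + g = (0, 0).
Eigenvalues of H: -5, 0.
H has a zero eigenvalue (singular; negative semidefinite but not definite), so H is neither positive definite, negative definite, nor indefinite. The second-order test alone is inconclusive -> degen.
(Indeed, f is constant along the null direction of H through x*, so x* is not a strict local extremum.)

degen


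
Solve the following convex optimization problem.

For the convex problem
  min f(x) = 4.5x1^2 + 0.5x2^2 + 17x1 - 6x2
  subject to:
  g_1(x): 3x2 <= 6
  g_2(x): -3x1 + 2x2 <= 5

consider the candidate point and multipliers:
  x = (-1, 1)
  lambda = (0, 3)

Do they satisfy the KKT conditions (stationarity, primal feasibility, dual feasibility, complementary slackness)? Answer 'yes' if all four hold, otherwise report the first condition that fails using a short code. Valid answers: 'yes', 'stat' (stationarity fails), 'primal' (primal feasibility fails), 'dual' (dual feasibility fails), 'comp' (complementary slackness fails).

Gradient of f: grad f(x) = Q x + c = (8, -5)
Constraint values g_i(x) = a_i^T x - b_i:
  g_1((-1, 1)) = -3
  g_2((-1, 1)) = 0
Stationarity residual: grad f(x) + sum_i lambda_i a_i = (-1, 1)
  -> stationarity FAILS
Primal feasibility (all g_i <= 0): OK
Dual feasibility (all lambda_i >= 0): OK
Complementary slackness (lambda_i * g_i(x) = 0 for all i): OK

Verdict: the first failing condition is stationarity -> stat.

stat


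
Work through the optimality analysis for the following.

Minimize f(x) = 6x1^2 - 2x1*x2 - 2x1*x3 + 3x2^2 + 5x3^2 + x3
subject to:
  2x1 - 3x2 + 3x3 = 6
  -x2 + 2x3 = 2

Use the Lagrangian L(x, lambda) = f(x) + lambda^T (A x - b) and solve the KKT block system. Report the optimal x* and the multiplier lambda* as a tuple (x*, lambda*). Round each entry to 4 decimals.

Form the Lagrangian:
  L(x, lambda) = (1/2) x^T Q x + c^T x + lambda^T (A x - b)
Stationarity (grad_x L = 0): Q x + c + A^T lambda = 0.
Primal feasibility: A x = b.

This gives the KKT block system:
  [ Q   A^T ] [ x     ]   [-c ]
  [ A    0  ] [ lambda ] = [ b ]

Solving the linear system:
  x*      = (0.593, -1.2093, 0.3953)
  lambda* = (-4.3721, 4.6744)
  f(x*)   = 8.6395

x* = (0.593, -1.2093, 0.3953), lambda* = (-4.3721, 4.6744)


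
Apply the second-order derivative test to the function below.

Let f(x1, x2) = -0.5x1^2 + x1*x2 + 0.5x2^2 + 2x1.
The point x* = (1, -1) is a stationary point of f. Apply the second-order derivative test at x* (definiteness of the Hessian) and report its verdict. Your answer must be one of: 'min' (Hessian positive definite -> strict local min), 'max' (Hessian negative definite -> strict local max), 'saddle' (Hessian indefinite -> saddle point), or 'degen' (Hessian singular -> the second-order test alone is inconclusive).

Compute the Hessian H = grad^2 f:
  H = [[-1, 1], [1, 1]]
Verify stationarity: grad f(x*) = H x* + g = (0, 0).
Eigenvalues of H: -1.4142, 1.4142.
Eigenvalues have mixed signs, so H is indefinite -> x* is a saddle point.

saddle


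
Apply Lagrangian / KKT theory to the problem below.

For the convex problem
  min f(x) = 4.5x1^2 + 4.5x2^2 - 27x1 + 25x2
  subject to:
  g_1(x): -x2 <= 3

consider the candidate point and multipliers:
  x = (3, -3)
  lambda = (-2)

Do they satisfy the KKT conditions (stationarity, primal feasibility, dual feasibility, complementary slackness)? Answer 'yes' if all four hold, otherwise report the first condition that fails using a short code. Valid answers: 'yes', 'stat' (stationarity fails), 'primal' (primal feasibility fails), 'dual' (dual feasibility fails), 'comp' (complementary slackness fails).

Gradient of f: grad f(x) = Q x + c = (0, -2)
Constraint values g_i(x) = a_i^T x - b_i:
  g_1((3, -3)) = 0
Stationarity residual: grad f(x) + sum_i lambda_i a_i = (0, 0)
  -> stationarity OK
Primal feasibility (all g_i <= 0): OK
Dual feasibility (all lambda_i >= 0): FAILS
Complementary slackness (lambda_i * g_i(x) = 0 for all i): OK

Verdict: the first failing condition is dual_feasibility -> dual.

dual


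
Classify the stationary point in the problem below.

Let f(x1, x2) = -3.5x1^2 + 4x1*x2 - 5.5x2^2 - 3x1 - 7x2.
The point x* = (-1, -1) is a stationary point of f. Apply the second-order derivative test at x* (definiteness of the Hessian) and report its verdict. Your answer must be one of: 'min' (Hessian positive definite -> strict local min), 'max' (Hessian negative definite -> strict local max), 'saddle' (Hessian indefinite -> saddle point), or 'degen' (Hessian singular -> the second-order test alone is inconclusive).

Compute the Hessian H = grad^2 f:
  H = [[-7, 4], [4, -11]]
Verify stationarity: grad f(x*) = H x* + g = (0, 0).
Eigenvalues of H: -13.4721, -4.5279.
Both eigenvalues < 0, so H is negative definite -> x* is a strict local max.

max


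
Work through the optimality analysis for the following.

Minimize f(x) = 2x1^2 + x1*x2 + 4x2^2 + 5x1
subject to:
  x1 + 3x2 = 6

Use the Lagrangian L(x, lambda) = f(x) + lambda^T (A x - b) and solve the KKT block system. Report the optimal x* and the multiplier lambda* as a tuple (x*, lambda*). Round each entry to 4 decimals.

Form the Lagrangian:
  L(x, lambda) = (1/2) x^T Q x + c^T x + lambda^T (A x - b)
Stationarity (grad_x L = 0): Q x + c + A^T lambda = 0.
Primal feasibility: A x = b.

This gives the KKT block system:
  [ Q   A^T ] [ x     ]   [-c ]
  [ A    0  ] [ lambda ] = [ b ]

Solving the linear system:
  x*      = (-0.3947, 2.1316)
  lambda* = (-5.5526)
  f(x*)   = 15.6711

x* = (-0.3947, 2.1316), lambda* = (-5.5526)


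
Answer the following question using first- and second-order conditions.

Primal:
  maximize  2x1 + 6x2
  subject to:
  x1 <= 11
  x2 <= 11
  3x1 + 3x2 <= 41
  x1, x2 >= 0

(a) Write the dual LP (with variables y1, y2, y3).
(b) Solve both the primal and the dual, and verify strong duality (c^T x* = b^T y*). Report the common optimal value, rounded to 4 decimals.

The standard primal-dual pair for 'max c^T x s.t. A x <= b, x >= 0' is:
  Dual:  min b^T y  s.t.  A^T y >= c,  y >= 0.

So the dual LP is:
  minimize  11y1 + 11y2 + 41y3
  subject to:
    y1 + 3y3 >= 2
    y2 + 3y3 >= 6
    y1, y2, y3 >= 0

Solving the primal: x* = (2.6667, 11).
  primal value c^T x* = 71.3333.
Solving the dual: y* = (0, 4, 0.6667).
  dual value b^T y* = 71.3333.
Strong duality: c^T x* = b^T y*. Confirmed.

71.3333


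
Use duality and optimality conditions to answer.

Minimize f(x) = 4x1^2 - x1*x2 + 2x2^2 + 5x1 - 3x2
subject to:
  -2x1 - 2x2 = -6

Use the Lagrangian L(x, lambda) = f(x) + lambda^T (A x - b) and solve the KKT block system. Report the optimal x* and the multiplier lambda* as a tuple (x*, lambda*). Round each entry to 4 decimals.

Form the Lagrangian:
  L(x, lambda) = (1/2) x^T Q x + c^T x + lambda^T (A x - b)
Stationarity (grad_x L = 0): Q x + c + A^T lambda = 0.
Primal feasibility: A x = b.

This gives the KKT block system:
  [ Q   A^T ] [ x     ]   [-c ]
  [ A    0  ] [ lambda ] = [ b ]

Solving the linear system:
  x*      = (0.5, 2.5)
  lambda* = (3.25)
  f(x*)   = 7.25

x* = (0.5, 2.5), lambda* = (3.25)


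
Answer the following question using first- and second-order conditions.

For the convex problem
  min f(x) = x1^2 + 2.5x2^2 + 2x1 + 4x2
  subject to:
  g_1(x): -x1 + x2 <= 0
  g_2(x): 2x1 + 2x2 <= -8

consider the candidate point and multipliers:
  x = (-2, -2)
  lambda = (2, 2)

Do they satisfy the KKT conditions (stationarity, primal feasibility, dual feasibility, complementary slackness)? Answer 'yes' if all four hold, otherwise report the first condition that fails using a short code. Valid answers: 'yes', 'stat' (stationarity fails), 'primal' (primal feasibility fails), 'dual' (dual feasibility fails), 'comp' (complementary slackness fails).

Gradient of f: grad f(x) = Q x + c = (-2, -6)
Constraint values g_i(x) = a_i^T x - b_i:
  g_1((-2, -2)) = 0
  g_2((-2, -2)) = 0
Stationarity residual: grad f(x) + sum_i lambda_i a_i = (0, 0)
  -> stationarity OK
Primal feasibility (all g_i <= 0): OK
Dual feasibility (all lambda_i >= 0): OK
Complementary slackness (lambda_i * g_i(x) = 0 for all i): OK

Verdict: yes, KKT holds.

yes


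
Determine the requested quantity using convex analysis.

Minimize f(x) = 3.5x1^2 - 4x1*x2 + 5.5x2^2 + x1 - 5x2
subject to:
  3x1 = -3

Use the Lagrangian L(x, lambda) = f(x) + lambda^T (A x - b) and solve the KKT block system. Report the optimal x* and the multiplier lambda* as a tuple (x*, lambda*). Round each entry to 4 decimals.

Form the Lagrangian:
  L(x, lambda) = (1/2) x^T Q x + c^T x + lambda^T (A x - b)
Stationarity (grad_x L = 0): Q x + c + A^T lambda = 0.
Primal feasibility: A x = b.

This gives the KKT block system:
  [ Q   A^T ] [ x     ]   [-c ]
  [ A    0  ] [ lambda ] = [ b ]

Solving the linear system:
  x*      = (-1, 0.0909)
  lambda* = (2.1212)
  f(x*)   = 2.4545

x* = (-1, 0.0909), lambda* = (2.1212)


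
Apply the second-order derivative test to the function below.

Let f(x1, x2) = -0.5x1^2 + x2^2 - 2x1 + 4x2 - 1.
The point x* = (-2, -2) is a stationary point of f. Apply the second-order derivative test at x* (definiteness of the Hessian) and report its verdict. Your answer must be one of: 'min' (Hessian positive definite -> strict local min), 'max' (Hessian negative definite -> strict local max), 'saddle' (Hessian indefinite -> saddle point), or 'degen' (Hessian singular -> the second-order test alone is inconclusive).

Compute the Hessian H = grad^2 f:
  H = [[-1, 0], [0, 2]]
Verify stationarity: grad f(x*) = H x* + g = (0, 0).
Eigenvalues of H: -1, 2.
Eigenvalues have mixed signs, so H is indefinite -> x* is a saddle point.

saddle


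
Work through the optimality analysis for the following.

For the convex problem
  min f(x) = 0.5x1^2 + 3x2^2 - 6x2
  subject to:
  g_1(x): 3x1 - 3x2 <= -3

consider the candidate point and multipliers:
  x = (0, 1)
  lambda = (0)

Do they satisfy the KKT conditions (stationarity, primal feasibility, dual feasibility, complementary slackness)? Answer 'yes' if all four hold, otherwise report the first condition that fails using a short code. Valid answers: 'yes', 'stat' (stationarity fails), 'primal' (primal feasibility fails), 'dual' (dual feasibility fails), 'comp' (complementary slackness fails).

Gradient of f: grad f(x) = Q x + c = (0, 0)
Constraint values g_i(x) = a_i^T x - b_i:
  g_1((0, 1)) = 0
Stationarity residual: grad f(x) + sum_i lambda_i a_i = (0, 0)
  -> stationarity OK
Primal feasibility (all g_i <= 0): OK
Dual feasibility (all lambda_i >= 0): OK
Complementary slackness (lambda_i * g_i(x) = 0 for all i): OK

Verdict: yes, KKT holds.

yes


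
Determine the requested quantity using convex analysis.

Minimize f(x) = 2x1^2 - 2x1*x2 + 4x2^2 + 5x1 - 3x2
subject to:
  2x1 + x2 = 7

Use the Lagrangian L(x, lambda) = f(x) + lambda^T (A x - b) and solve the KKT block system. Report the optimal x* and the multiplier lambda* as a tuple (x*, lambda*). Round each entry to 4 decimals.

Form the Lagrangian:
  L(x, lambda) = (1/2) x^T Q x + c^T x + lambda^T (A x - b)
Stationarity (grad_x L = 0): Q x + c + A^T lambda = 0.
Primal feasibility: A x = b.

This gives the KKT block system:
  [ Q   A^T ] [ x     ]   [-c ]
  [ A    0  ] [ lambda ] = [ b ]

Solving the linear system:
  x*      = (2.6136, 1.7727)
  lambda* = (-5.9545)
  f(x*)   = 24.7159

x* = (2.6136, 1.7727), lambda* = (-5.9545)


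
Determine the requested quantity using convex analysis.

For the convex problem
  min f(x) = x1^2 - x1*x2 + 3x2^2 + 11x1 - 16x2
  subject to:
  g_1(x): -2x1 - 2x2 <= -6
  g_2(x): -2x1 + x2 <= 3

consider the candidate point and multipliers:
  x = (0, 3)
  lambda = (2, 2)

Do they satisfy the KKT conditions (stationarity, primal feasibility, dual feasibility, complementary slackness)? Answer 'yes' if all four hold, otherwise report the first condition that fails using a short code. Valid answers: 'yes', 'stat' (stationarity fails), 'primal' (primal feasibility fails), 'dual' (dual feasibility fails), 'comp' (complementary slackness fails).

Gradient of f: grad f(x) = Q x + c = (8, 2)
Constraint values g_i(x) = a_i^T x - b_i:
  g_1((0, 3)) = 0
  g_2((0, 3)) = 0
Stationarity residual: grad f(x) + sum_i lambda_i a_i = (0, 0)
  -> stationarity OK
Primal feasibility (all g_i <= 0): OK
Dual feasibility (all lambda_i >= 0): OK
Complementary slackness (lambda_i * g_i(x) = 0 for all i): OK

Verdict: yes, KKT holds.

yes


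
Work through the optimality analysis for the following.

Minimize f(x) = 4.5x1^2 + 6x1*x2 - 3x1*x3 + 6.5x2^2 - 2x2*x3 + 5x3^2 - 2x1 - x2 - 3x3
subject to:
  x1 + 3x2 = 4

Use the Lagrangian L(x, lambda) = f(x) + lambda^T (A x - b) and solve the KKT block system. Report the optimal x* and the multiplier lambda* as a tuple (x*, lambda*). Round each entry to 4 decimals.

Form the Lagrangian:
  L(x, lambda) = (1/2) x^T Q x + c^T x + lambda^T (A x - b)
Stationarity (grad_x L = 0): Q x + c + A^T lambda = 0.
Primal feasibility: A x = b.

This gives the KKT block system:
  [ Q   A^T ] [ x     ]   [-c ]
  [ A    0  ] [ lambda ] = [ b ]

Solving the linear system:
  x*      = (0.1299, 1.29, 0.597)
  lambda* = (-5.1186)
  f(x*)   = 8.5669

x* = (0.1299, 1.29, 0.597), lambda* = (-5.1186)


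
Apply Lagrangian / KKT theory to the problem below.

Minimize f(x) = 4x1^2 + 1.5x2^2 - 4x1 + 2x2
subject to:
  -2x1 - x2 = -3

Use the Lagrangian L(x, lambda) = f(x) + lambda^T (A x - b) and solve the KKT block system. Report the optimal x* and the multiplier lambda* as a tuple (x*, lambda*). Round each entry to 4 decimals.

Form the Lagrangian:
  L(x, lambda) = (1/2) x^T Q x + c^T x + lambda^T (A x - b)
Stationarity (grad_x L = 0): Q x + c + A^T lambda = 0.
Primal feasibility: A x = b.

This gives the KKT block system:
  [ Q   A^T ] [ x     ]   [-c ]
  [ A    0  ] [ lambda ] = [ b ]

Solving the linear system:
  x*      = (1.3, 0.4)
  lambda* = (3.2)
  f(x*)   = 2.6

x* = (1.3, 0.4), lambda* = (3.2)


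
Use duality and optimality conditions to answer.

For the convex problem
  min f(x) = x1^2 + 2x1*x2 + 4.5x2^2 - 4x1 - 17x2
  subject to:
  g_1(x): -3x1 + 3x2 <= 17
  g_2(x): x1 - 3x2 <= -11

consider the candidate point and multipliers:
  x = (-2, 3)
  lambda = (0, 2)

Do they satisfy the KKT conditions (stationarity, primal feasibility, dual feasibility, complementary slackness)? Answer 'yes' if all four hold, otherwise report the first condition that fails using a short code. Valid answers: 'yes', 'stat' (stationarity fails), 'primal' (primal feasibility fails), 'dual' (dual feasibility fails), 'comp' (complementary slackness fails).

Gradient of f: grad f(x) = Q x + c = (-2, 6)
Constraint values g_i(x) = a_i^T x - b_i:
  g_1((-2, 3)) = -2
  g_2((-2, 3)) = 0
Stationarity residual: grad f(x) + sum_i lambda_i a_i = (0, 0)
  -> stationarity OK
Primal feasibility (all g_i <= 0): OK
Dual feasibility (all lambda_i >= 0): OK
Complementary slackness (lambda_i * g_i(x) = 0 for all i): OK

Verdict: yes, KKT holds.

yes


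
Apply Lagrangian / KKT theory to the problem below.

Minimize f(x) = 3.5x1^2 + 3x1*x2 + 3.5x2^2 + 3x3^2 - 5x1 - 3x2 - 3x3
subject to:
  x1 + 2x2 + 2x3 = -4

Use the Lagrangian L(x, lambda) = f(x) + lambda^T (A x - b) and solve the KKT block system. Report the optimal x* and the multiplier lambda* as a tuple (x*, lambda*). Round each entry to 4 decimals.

Form the Lagrangian:
  L(x, lambda) = (1/2) x^T Q x + c^T x + lambda^T (A x - b)
Stationarity (grad_x L = 0): Q x + c + A^T lambda = 0.
Primal feasibility: A x = b.

This gives the KKT block system:
  [ Q   A^T ] [ x     ]   [-c ]
  [ A    0  ] [ lambda ] = [ b ]

Solving the linear system:
  x*      = (0.5302, -1.1678, -1.0973)
  lambda* = (4.7919)
  f(x*)   = 11.656

x* = (0.5302, -1.1678, -1.0973), lambda* = (4.7919)


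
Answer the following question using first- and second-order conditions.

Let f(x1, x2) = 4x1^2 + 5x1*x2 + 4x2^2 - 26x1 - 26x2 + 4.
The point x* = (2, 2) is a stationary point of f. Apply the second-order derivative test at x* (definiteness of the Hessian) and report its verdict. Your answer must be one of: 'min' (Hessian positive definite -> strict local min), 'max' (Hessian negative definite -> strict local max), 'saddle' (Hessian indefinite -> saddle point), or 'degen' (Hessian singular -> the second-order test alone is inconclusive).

Compute the Hessian H = grad^2 f:
  H = [[8, 5], [5, 8]]
Verify stationarity: grad f(x*) = H x* + g = (0, 0).
Eigenvalues of H: 3, 13.
Both eigenvalues > 0, so H is positive definite -> x* is a strict local min.

min


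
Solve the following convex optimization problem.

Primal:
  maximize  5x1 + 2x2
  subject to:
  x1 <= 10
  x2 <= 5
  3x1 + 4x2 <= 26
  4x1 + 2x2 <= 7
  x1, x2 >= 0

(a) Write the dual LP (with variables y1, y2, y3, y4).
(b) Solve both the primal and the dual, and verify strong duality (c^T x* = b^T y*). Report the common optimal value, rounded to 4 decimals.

The standard primal-dual pair for 'max c^T x s.t. A x <= b, x >= 0' is:
  Dual:  min b^T y  s.t.  A^T y >= c,  y >= 0.

So the dual LP is:
  minimize  10y1 + 5y2 + 26y3 + 7y4
  subject to:
    y1 + 3y3 + 4y4 >= 5
    y2 + 4y3 + 2y4 >= 2
    y1, y2, y3, y4 >= 0

Solving the primal: x* = (1.75, 0).
  primal value c^T x* = 8.75.
Solving the dual: y* = (0, 0, 0, 1.25).
  dual value b^T y* = 8.75.
Strong duality: c^T x* = b^T y*. Confirmed.

8.75


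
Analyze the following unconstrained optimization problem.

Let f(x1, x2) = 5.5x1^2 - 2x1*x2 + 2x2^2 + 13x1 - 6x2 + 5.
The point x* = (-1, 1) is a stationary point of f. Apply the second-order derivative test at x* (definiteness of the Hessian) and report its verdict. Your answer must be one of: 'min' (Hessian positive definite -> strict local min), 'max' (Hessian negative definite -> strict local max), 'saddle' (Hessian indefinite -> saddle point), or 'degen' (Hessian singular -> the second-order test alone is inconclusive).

Compute the Hessian H = grad^2 f:
  H = [[11, -2], [-2, 4]]
Verify stationarity: grad f(x*) = H x* + g = (0, 0).
Eigenvalues of H: 3.4689, 11.5311.
Both eigenvalues > 0, so H is positive definite -> x* is a strict local min.

min


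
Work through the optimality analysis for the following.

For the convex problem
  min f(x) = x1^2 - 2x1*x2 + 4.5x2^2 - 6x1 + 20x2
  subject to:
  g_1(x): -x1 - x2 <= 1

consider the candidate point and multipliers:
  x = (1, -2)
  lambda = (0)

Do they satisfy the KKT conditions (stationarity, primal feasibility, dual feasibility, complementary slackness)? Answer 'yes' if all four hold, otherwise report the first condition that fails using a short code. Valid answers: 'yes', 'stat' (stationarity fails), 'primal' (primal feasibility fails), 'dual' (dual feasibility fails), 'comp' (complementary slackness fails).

Gradient of f: grad f(x) = Q x + c = (0, 0)
Constraint values g_i(x) = a_i^T x - b_i:
  g_1((1, -2)) = 0
Stationarity residual: grad f(x) + sum_i lambda_i a_i = (0, 0)
  -> stationarity OK
Primal feasibility (all g_i <= 0): OK
Dual feasibility (all lambda_i >= 0): OK
Complementary slackness (lambda_i * g_i(x) = 0 for all i): OK

Verdict: yes, KKT holds.

yes


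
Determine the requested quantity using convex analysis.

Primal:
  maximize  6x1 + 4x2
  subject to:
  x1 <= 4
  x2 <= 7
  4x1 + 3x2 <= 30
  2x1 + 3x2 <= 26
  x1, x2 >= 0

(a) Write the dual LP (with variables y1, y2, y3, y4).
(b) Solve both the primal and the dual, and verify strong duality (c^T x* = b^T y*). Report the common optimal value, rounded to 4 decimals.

The standard primal-dual pair for 'max c^T x s.t. A x <= b, x >= 0' is:
  Dual:  min b^T y  s.t.  A^T y >= c,  y >= 0.

So the dual LP is:
  minimize  4y1 + 7y2 + 30y3 + 26y4
  subject to:
    y1 + 4y3 + 2y4 >= 6
    y2 + 3y3 + 3y4 >= 4
    y1, y2, y3, y4 >= 0

Solving the primal: x* = (4, 4.6667).
  primal value c^T x* = 42.6667.
Solving the dual: y* = (0.6667, 0, 1.3333, 0).
  dual value b^T y* = 42.6667.
Strong duality: c^T x* = b^T y*. Confirmed.

42.6667


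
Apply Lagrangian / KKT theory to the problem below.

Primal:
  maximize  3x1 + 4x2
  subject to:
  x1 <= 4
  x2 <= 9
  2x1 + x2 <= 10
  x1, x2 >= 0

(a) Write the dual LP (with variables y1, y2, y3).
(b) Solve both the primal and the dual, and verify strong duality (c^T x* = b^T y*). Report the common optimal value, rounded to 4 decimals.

The standard primal-dual pair for 'max c^T x s.t. A x <= b, x >= 0' is:
  Dual:  min b^T y  s.t.  A^T y >= c,  y >= 0.

So the dual LP is:
  minimize  4y1 + 9y2 + 10y3
  subject to:
    y1 + 2y3 >= 3
    y2 + y3 >= 4
    y1, y2, y3 >= 0

Solving the primal: x* = (0.5, 9).
  primal value c^T x* = 37.5.
Solving the dual: y* = (0, 2.5, 1.5).
  dual value b^T y* = 37.5.
Strong duality: c^T x* = b^T y*. Confirmed.

37.5


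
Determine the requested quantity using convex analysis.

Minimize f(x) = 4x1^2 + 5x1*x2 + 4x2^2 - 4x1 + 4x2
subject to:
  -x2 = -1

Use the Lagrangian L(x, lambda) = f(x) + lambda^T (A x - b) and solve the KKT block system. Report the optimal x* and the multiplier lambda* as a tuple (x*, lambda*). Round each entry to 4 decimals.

Form the Lagrangian:
  L(x, lambda) = (1/2) x^T Q x + c^T x + lambda^T (A x - b)
Stationarity (grad_x L = 0): Q x + c + A^T lambda = 0.
Primal feasibility: A x = b.

This gives the KKT block system:
  [ Q   A^T ] [ x     ]   [-c ]
  [ A    0  ] [ lambda ] = [ b ]

Solving the linear system:
  x*      = (-0.125, 1)
  lambda* = (11.375)
  f(x*)   = 7.9375

x* = (-0.125, 1), lambda* = (11.375)


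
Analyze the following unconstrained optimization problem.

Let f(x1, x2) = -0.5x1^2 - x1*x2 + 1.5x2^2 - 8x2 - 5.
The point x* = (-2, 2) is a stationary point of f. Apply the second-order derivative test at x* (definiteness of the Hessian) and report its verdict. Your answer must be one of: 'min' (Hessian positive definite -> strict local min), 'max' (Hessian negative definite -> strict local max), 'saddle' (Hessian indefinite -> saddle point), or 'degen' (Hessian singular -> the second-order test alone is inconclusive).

Compute the Hessian H = grad^2 f:
  H = [[-1, -1], [-1, 3]]
Verify stationarity: grad f(x*) = H x* + g = (0, 0).
Eigenvalues of H: -1.2361, 3.2361.
Eigenvalues have mixed signs, so H is indefinite -> x* is a saddle point.

saddle


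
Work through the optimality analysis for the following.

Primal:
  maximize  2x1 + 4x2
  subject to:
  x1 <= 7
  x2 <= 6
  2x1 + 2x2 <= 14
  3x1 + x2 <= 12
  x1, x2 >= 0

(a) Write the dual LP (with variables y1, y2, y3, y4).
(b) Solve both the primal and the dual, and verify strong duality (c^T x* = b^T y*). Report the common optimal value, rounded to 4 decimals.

The standard primal-dual pair for 'max c^T x s.t. A x <= b, x >= 0' is:
  Dual:  min b^T y  s.t.  A^T y >= c,  y >= 0.

So the dual LP is:
  minimize  7y1 + 6y2 + 14y3 + 12y4
  subject to:
    y1 + 2y3 + 3y4 >= 2
    y2 + 2y3 + y4 >= 4
    y1, y2, y3, y4 >= 0

Solving the primal: x* = (1, 6).
  primal value c^T x* = 26.
Solving the dual: y* = (0, 2, 1, 0).
  dual value b^T y* = 26.
Strong duality: c^T x* = b^T y*. Confirmed.

26


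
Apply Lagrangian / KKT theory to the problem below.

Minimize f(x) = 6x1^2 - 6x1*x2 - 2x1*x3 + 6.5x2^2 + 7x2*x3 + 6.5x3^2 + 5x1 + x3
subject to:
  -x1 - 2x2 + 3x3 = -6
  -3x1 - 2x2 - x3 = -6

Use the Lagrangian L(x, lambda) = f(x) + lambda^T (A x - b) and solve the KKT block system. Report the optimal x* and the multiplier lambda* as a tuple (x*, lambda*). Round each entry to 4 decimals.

Form the Lagrangian:
  L(x, lambda) = (1/2) x^T Q x + c^T x + lambda^T (A x - b)
Stationarity (grad_x L = 0): Q x + c + A^T lambda = 0.
Primal feasibility: A x = b.

This gives the KKT block system:
  [ Q   A^T ] [ x     ]   [-c ]
  [ A    0  ] [ lambda ] = [ b ]

Solving the linear system:
  x*      = (1.1865, 1.5168, -0.5933)
  lambda* = (0.6728, 3.5505)
  f(x*)   = 15.3394

x* = (1.1865, 1.5168, -0.5933), lambda* = (0.6728, 3.5505)
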